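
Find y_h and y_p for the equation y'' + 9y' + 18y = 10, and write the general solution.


Characteristic roots of r² + 9r + 18 = 0 are -3, -6.
y_h = C₁e^(-3x) + C₂e^(-6x).
Constant forcing; try y_p = A. Then 18A = 10 ⇒ A = 5/9.
General solution: y = C₁e^(-3x) + C₂e^(-6x) + 5/9.


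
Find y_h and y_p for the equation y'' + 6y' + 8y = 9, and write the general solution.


Characteristic roots of r² + 6r + 8 = 0 are -4, -2.
y_h = C₁e^(-4x) + C₂e^(-2x).
Constant forcing; try y_p = A. Then 8A = 9 ⇒ A = 9/8.
General solution: y = C₁e^(-4x) + C₂e^(-2x) + 9/8.


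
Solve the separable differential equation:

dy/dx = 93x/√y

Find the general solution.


Separate: √y dy = 93x dx.
Integrate: (2/3)y^(3/2) = (93/2)x² + C.


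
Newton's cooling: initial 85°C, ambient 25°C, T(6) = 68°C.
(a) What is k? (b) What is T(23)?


Newton's law: T(t) = T_a + (T₀ - T_a)e^(-kt).
(a) Use T(6) = 68: (68 - 25)/(85 - 25) = e^(-k·6), so k = -ln(0.717)/6 ≈ 0.0555.
(b) Apply k to t = 23: T(23) = 25 + (60)e^(-1.277) ≈ 41.7°C.


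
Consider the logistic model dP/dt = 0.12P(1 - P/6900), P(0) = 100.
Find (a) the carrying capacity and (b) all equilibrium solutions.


Logistic ODE dP/dt = 0.12P(1 - P/6900) has equilibria where dP/dt = 0, i.e. P = 0 or P = 6900.
The coefficient (1 - P/K) = 0 when P = K, identifying K = 6900 as the carrying capacity.
(a) K = 6900; (b) equilibria P = 0 and P = 6900.


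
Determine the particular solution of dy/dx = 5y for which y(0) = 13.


General solution of y' = 5y is y = Ce^(5x).
Apply y(0) = 13: C = 13.
Particular solution: y = 13e^(5x).


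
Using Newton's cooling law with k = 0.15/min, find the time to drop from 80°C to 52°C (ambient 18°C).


From T(t) = T_a + (T₀ - T_a)e^(-kt), set T(t) = 52:
(52 - 18) / (80 - 18) = e^(-0.15t), so t = -ln(0.548)/0.15 ≈ 4.0 minutes.


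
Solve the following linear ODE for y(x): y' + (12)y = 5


P(x) = 12, Q(x) = 5; integrating factor μ = e^(12x).
(μ y)' = 5e^(12x) ⇒ μ y = (5/12)e^(12x) + C.
Divide by μ: y = 5/12 + Ce^(-12x).


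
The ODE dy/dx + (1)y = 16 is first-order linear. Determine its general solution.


P(x) = 1, Q(x) = 16; integrating factor μ = e^(x).
(μ y)' = 16e^(x) ⇒ μ y = 16e^(x) + C.
Divide by μ: y = 16 + Ce^(-x).


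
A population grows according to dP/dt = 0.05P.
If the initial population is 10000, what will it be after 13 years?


The ODE dP/dt = 0.05P has solution P(t) = P(0)e^(0.05t).
Substitute P(0) = 10000 and t = 13: P(13) = 10000 e^(0.65) ≈ 19155.


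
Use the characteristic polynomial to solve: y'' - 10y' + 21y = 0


Characteristic equation: r² - 10r + 21 = 0.
Factor: (r - 3)(r - 7) = 0 ⇒ r = 3, 7 (distinct real).
General solution: y = C₁e^(3x) + C₂e^(7x).


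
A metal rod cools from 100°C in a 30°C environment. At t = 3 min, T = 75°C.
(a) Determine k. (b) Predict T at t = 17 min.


Newton's law: T(t) = T_a + (T₀ - T_a)e^(-kt).
(a) Use T(3) = 75: (75 - 30)/(100 - 30) = e^(-k·3), so k = -ln(0.643)/3 ≈ 0.1473.
(b) Apply k to t = 17: T(17) = 30 + (70)e^(-2.504) ≈ 35.7°C.


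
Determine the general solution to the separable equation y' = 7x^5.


Integrate both sides with respect to x: y = ∫ 7x^5 dx = (7/6)x^6 + C.


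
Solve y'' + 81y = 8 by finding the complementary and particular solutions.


Homogeneous part: r² + 81 = 0 ⇒ r = ±9i, so y_h = C₁cos(9x) + C₂sin(9x).
Try constant y_p = A; plug in: 81A = 8 ⇒ A = 8/81.
General solution: y = C₁cos(9x) + C₂sin(9x) + 8/81.


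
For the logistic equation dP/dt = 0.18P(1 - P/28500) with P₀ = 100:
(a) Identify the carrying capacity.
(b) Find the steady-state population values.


Logistic ODE dP/dt = 0.18P(1 - P/28500) has equilibria where dP/dt = 0, i.e. P = 0 or P = 28500.
The coefficient (1 - P/K) = 0 when P = K, identifying K = 28500 as the carrying capacity.
(a) K = 28500; (b) equilibria P = 0 and P = 28500.


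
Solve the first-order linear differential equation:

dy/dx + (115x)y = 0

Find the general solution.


P(x) = 115x ⇒ μ = e^((115/2)x²).
Q(x) = 0 so μ y is constant: y = Ce^(-(115/2)x²).


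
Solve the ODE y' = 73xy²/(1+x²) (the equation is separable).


Separate: dy/y² = 73x/(1+x²) dx.
Integrate LHS: ∫ dy/y² = -1/y.
Integrate RHS via u = 1+x²: (73/2)ln(1+x²) + C.
Result: -1/y = (73/2)ln(1+x²) + C.


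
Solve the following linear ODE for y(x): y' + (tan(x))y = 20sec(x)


P(x) = tan(x) ⇒ μ = e^(∫tan(x)dx) = sec(x).
(sec(x) y)' = 20sec²(x) ⇒ sec(x) y = 20tan(x) + C.
Multiply by cos(x): y = 20sin(x) + C·cos(x).


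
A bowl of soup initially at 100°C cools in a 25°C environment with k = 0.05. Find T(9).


Newton's law: dT/dt = -k(T - T_a) has solution T(t) = T_a + (T₀ - T_a)e^(-kt).
Plug in T_a = 25, T₀ = 100, k = 0.05, t = 9: T(9) = 25 + (75)e^(-0.45) ≈ 72.8°C.


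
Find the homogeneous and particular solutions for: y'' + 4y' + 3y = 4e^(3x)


Characteristic roots of r² + 4r + 3 = 0 are -1, -3.
y_h = C₁e^(-x) + C₂e^(-3x).
Forcing exponent 3 is not a characteristic root; try y_p = Ae^(3x).
Substitute: A·(9 + (4)·3 + (3)) = A·24 = 4, so A = 1/6.
General solution: y = C₁e^(-x) + C₂e^(-3x) + (1/6)e^(3x).


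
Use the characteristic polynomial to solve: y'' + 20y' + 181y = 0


Characteristic equation: r² + 20r + 181 = 0.
Discriminant is negative; roots r = -10 ± 9i (complex conjugate pair).
General solution uses e^(α x)(C₁ cos(β x) + C₂ sin(β x)): y = e^(-10x)(C₁cos(9x) + C₂sin(9x)).


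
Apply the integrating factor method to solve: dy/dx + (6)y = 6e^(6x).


P(x) = 6 ⇒ μ = e^(6x).
(μ y)' = 6e^(12x) ⇒ μ y = (6/12)e^(12x) + C.
Divide by μ: y = (1/2)e^(6x) + Ce^(-6x).


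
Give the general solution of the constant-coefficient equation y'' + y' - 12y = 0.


Characteristic equation: r² + r - 12 = 0.
Factor: (r - 3)(r + 4) = 0 ⇒ r = 3, -4 (distinct real).
General solution: y = C₁e^(3x) + C₂e^(-4x).


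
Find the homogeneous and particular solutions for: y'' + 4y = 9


Homogeneous part: r² + 4 = 0 ⇒ r = ±2i, so y_h = C₁cos(2x) + C₂sin(2x).
Try constant y_p = A; plug in: 4A = 9 ⇒ A = 9/4.
General solution: y = C₁cos(2x) + C₂sin(2x) + 9/4.


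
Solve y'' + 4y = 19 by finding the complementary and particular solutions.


Homogeneous part: r² + 4 = 0 ⇒ r = ±2i, so y_h = C₁cos(2x) + C₂sin(2x).
Try constant y_p = A; plug in: 4A = 19 ⇒ A = 19/4.
General solution: y = C₁cos(2x) + C₂sin(2x) + 19/4.


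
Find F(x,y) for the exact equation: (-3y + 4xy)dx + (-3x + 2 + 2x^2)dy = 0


Check exactness: ∂M/∂y = -3 + 4x and ∂N/∂x = -3 + 4x; equal, so the equation is exact.
Integrate M with respect to x (treating y as constant): ∫M dx = -3xy + 2x^2y + h(y).
Differentiate w.r.t. y and set equal to N: the x-dependent terms already match, leaving h'(y) = 2. Integrate: h(y) = 2y.
So F(x,y) = -3xy + 2y + 2x^2y.
General solution: -3xy + 2y + 2x^2y = C.


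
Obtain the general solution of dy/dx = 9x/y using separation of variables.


Separate variables: y dy = 9x dx.
Integrate both sides: y²/2 = (9/2)x^2 + C₀.
Multiply by 2: y² = 9x^2 + C.


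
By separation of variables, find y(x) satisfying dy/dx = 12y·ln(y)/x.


Separate: dy/[y ln(y)] = 12 dx/x.
Substitute u = ln(y): du/u = 12 dx/x.
Integrate: ln|ln(y)| = 12ln|x| + C₀, hence ln(y) = C·x^12.


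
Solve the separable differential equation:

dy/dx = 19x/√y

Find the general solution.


Separate: √y dy = 19x dx.
Integrate: (2/3)y^(3/2) = (19/2)x² + C.


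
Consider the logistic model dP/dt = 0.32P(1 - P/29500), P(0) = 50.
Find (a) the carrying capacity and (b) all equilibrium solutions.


Logistic ODE dP/dt = 0.32P(1 - P/29500) has equilibria where dP/dt = 0, i.e. P = 0 or P = 29500.
The coefficient (1 - P/K) = 0 when P = K, identifying K = 29500 as the carrying capacity.
(a) K = 29500; (b) equilibria P = 0 and P = 29500.


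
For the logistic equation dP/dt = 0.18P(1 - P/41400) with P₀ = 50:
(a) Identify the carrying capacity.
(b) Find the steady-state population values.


Logistic ODE dP/dt = 0.18P(1 - P/41400) has equilibria where dP/dt = 0, i.e. P = 0 or P = 41400.
The coefficient (1 - P/K) = 0 when P = K, identifying K = 41400 as the carrying capacity.
(a) K = 41400; (b) equilibria P = 0 and P = 41400.


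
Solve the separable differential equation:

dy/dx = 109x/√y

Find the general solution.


Separate: √y dy = 109x dx.
Integrate: (2/3)y^(3/2) = (109/2)x² + C.


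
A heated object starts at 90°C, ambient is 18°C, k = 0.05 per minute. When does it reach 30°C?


From T(t) = T_a + (T₀ - T_a)e^(-kt), set T(t) = 30:
(30 - 18) / (90 - 18) = e^(-0.05t), so t = -ln(0.167)/0.05 ≈ 35.8 minutes.


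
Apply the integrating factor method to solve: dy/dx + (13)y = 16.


P(x) = 13, Q(x) = 16; integrating factor μ = e^(13x).
(μ y)' = 16e^(13x) ⇒ μ y = (16/13)e^(13x) + C.
Divide by μ: y = 16/13 + Ce^(-13x).


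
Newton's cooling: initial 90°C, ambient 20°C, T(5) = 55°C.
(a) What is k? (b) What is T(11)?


Newton's law: T(t) = T_a + (T₀ - T_a)e^(-kt).
(a) Use T(5) = 55: (55 - 20)/(90 - 20) = e^(-k·5), so k = -ln(0.500)/5 ≈ 0.1386.
(b) Apply k to t = 11: T(11) = 20 + (70)e^(-1.525) ≈ 35.2°C.


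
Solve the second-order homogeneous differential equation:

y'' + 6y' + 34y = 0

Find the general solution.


Characteristic equation: r² + 6r + 34 = 0.
Discriminant is negative; roots r = -3 ± 5i (complex conjugate pair).
General solution uses e^(α x)(C₁ cos(β x) + C₂ sin(β x)): y = e^(-3x)(C₁cos(5x) + C₂sin(5x)).


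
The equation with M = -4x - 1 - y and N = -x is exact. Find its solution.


Check exactness: ∂M/∂y = -1 and ∂N/∂x = -1; equal, so the equation is exact.
Integrate M with respect to x (treating y as constant): ∫M dx = -2x^2 - x - xy + h(y).
Differentiate w.r.t. y and set equal to N: all terms match, so h'(y) = 0 and h is a constant absorbed into C.
General solution: -2x^2 - x - xy = C.


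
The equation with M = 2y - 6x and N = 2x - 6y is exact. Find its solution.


Check exactness: ∂M/∂y = 2 and ∂N/∂x = 2; equal, so the equation is exact.
Integrate M with respect to x (treating y as constant): ∫M dx = 2xy - 3x^2 + h(y).
Differentiate w.r.t. y and set equal to N: the x-dependent terms already match, leaving h'(y) = -6y. Integrate: h(y) = -3y^2.
So F(x,y) = 2xy - 3x^2 - 3y^2.
General solution: 2xy - 3x^2 - 3y^2 = C.


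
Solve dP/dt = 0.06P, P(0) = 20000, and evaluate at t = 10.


The ODE dP/dt = 0.06P has solution P(t) = P(0)e^(0.06t).
Substitute P(0) = 20000 and t = 10: P(10) = 20000 e^(0.60) ≈ 36442.


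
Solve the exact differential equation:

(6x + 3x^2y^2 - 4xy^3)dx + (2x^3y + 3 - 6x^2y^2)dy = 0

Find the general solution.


Check exactness: ∂M/∂y = 6x^2y - 12xy^2 and ∂N/∂x = 6x^2y - 12xy^2; equal, so the equation is exact.
Integrate M with respect to x (treating y as constant): ∫M dx = 3x^2 + x^3y^2 - 2x^2y^3 + h(y).
Differentiate w.r.t. y and set equal to N: the x-dependent terms already match, leaving h'(y) = 3. Integrate: h(y) = 3y.
So F(x,y) = 3x^2 + x^3y^2 + 3y - 2x^2y^3.
General solution: 3x^2 + x^3y^2 + 3y - 2x^2y^3 = C.


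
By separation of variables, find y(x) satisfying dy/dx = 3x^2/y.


Separate variables: y dy = 3x^2 dx.
Integrate both sides: y²/2 = x^3 + C₀.
Multiply by 2: y² = 2x^3 + C.


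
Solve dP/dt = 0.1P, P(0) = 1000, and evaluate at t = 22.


The ODE dP/dt = 0.1P has solution P(t) = P(0)e^(0.1t).
Substitute P(0) = 1000 and t = 22: P(22) = 1000 e^(2.20) ≈ 9025.


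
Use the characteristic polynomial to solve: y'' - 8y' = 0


Characteristic equation: r² - 8r = 0.
Factor: (r - 0)(r - 8) = 0 ⇒ r = 0, 8 (distinct real).
General solution: y = C₁ + C₂e^(8x).


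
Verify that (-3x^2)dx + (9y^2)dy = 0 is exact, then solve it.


Check exactness: ∂M/∂y = 0 and ∂N/∂x = 0; equal, so the equation is exact.
Integrate M with respect to x (treating y as constant): ∫M dx = -x^3 + h(y).
Differentiate w.r.t. y and set equal to N: the x-dependent terms already match, leaving h'(y) = 9y^2. Integrate: h(y) = 3y^3.
So F(x,y) = 3y^3 - x^3.
General solution: 3y^3 - x^3 = C.


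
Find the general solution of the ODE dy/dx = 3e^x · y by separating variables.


Separate variables: dy/y = 3e^x dx.
Integrate: ln|y| = 3e^x + C₀.
Exponentiate: y = Ce^(3e^x).


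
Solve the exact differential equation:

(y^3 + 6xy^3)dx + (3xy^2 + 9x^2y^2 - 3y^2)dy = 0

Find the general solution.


Check exactness: ∂M/∂y = 3y^2 + 18xy^2 and ∂N/∂x = 3y^2 + 18xy^2; equal, so the equation is exact.
Integrate M with respect to x (treating y as constant): ∫M dx = xy^3 + 3x^2y^3 + h(y).
Differentiate w.r.t. y and set equal to N: the x-dependent terms already match, leaving h'(y) = -3y^2. Integrate: h(y) = -y^3.
So F(x,y) = xy^3 + 3x^2y^3 - y^3.
General solution: xy^3 + 3x^2y^3 - y^3 = C.


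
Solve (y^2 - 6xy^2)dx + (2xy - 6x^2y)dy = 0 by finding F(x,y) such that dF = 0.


Check exactness: ∂M/∂y = 2y - 12xy and ∂N/∂x = 2y - 12xy; equal, so the equation is exact.
Integrate M with respect to x (treating y as constant): ∫M dx = xy^2 - 3x^2y^2 + h(y).
Differentiate w.r.t. y and set equal to N: all terms match, so h'(y) = 0 and h is a constant absorbed into C.
General solution: xy^2 - 3x^2y^2 = C.


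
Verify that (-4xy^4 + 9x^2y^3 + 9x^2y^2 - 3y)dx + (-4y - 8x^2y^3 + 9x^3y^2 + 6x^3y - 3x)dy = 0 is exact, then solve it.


Check exactness: ∂M/∂y = -16xy^3 + 27x^2y^2 + 18x^2y - 3 and ∂N/∂x = -16xy^3 + 27x^2y^2 + 18x^2y - 3; equal, so the equation is exact.
Integrate M with respect to x (treating y as constant): ∫M dx = -2x^2y^4 + 3x^3y^3 + 3x^3y^2 - 3xy + h(y).
Differentiate w.r.t. y and set equal to N: the x-dependent terms already match, leaving h'(y) = -4y. Integrate: h(y) = -2y^2.
So F(x,y) = -2y^2 - 2x^2y^4 + 3x^3y^3 + 3x^3y^2 - 3xy.
General solution: -2y^2 - 2x^2y^4 + 3x^3y^3 + 3x^3y^2 - 3xy = C.


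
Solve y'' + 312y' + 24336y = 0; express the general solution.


Characteristic equation: r² + 312r + 24336 = 0, i.e. (r + 156)² = 0.
Repeated root r = -156; include an x factor for the second linearly independent solution.
General solution: y = (C₁ + C₂x)e^(-156x).


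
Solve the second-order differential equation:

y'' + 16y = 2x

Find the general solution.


Homogeneous: r² + 16 = 0 ⇒ r = ±4i, y_h = C₁cos(4x) + C₂sin(4x).
Polynomial forcing; try y_p = Ax + B. Then y_p'' + 16 y_p = 16(Ax + B) = 2x, so B = 0 and A = 1/8.
General solution: y = C₁cos(4x) + C₂sin(4x) + (1/8)x.


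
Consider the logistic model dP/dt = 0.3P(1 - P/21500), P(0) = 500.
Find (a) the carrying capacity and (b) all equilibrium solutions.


Logistic ODE dP/dt = 0.3P(1 - P/21500) has equilibria where dP/dt = 0, i.e. P = 0 or P = 21500.
The coefficient (1 - P/K) = 0 when P = K, identifying K = 21500 as the carrying capacity.
(a) K = 21500; (b) equilibria P = 0 and P = 21500.


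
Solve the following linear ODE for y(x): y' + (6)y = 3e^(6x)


P(x) = 6 ⇒ μ = e^(6x).
(μ y)' = 3e^(12x) ⇒ μ y = (3/12)e^(12x) + C.
Divide by μ: y = (1/4)e^(6x) + Ce^(-6x).


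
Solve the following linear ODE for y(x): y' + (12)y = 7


P(x) = 12, Q(x) = 7; integrating factor μ = e^(12x).
(μ y)' = 7e^(12x) ⇒ μ y = (7/12)e^(12x) + C.
Divide by μ: y = 7/12 + Ce^(-12x).


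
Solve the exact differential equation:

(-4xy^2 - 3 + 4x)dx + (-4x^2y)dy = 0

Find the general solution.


Check exactness: ∂M/∂y = -8xy and ∂N/∂x = -8xy; equal, so the equation is exact.
Integrate M with respect to x (treating y as constant): ∫M dx = -2x^2y^2 - 3x + 2x^2 + h(y).
Differentiate w.r.t. y and set equal to N: all terms match, so h'(y) = 0 and h is a constant absorbed into C.
General solution: -2x^2y^2 - 3x + 2x^2 = C.


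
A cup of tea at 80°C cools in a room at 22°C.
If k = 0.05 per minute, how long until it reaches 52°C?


From T(t) = T_a + (T₀ - T_a)e^(-kt), set T(t) = 52:
(52 - 22) / (80 - 22) = e^(-0.05t), so t = -ln(0.517)/0.05 ≈ 13.2 minutes.


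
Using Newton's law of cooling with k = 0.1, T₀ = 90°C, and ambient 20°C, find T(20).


Newton's law: dT/dt = -k(T - T_a) has solution T(t) = T_a + (T₀ - T_a)e^(-kt).
Plug in T_a = 20, T₀ = 90, k = 0.1, t = 20: T(20) = 20 + (70)e^(-2.00) ≈ 29.5°C.


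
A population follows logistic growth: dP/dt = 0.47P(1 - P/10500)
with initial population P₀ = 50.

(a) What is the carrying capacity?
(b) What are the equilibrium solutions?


Logistic ODE dP/dt = 0.47P(1 - P/10500) has equilibria where dP/dt = 0, i.e. P = 0 or P = 10500.
The coefficient (1 - P/K) = 0 when P = K, identifying K = 10500 as the carrying capacity.
(a) K = 10500; (b) equilibria P = 0 and P = 10500.


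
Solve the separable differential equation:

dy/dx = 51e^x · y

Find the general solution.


Separate variables: dy/y = 51e^x dx.
Integrate: ln|y| = 51e^x + C₀.
Exponentiate: y = Ce^(51e^x).


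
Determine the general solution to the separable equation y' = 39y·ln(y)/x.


Separate: dy/[y ln(y)] = 39 dx/x.
Substitute u = ln(y): du/u = 39 dx/x.
Integrate: ln|ln(y)| = 39ln|x| + C₀, hence ln(y) = C·x^39.


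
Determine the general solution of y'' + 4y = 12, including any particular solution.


Homogeneous part: r² + 4 = 0 ⇒ r = ±2i, so y_h = C₁cos(2x) + C₂sin(2x).
Try constant y_p = A; plug in: 4A = 12 ⇒ A = 3.
General solution: y = C₁cos(2x) + C₂sin(2x) + 3.


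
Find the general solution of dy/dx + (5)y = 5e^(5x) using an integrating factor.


P(x) = 5 ⇒ μ = e^(5x).
(μ y)' = 5e^(10x) ⇒ μ y = (5/10)e^(10x) + C.
Divide by μ: y = (1/2)e^(5x) + Ce^(-5x).


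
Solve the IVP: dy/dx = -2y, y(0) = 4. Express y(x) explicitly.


General solution of y' = -2y is y = Ce^(-2x).
Apply y(0) = 4: C = 4.
Particular solution: y = 4e^(-2x).


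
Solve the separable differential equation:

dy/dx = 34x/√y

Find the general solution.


Separate: √y dy = 34x dx.
Integrate: (2/3)y^(3/2) = 17x² + C.


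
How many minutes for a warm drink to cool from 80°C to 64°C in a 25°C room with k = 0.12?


From T(t) = T_a + (T₀ - T_a)e^(-kt), set T(t) = 64:
(64 - 25) / (80 - 25) = e^(-0.12t), so t = -ln(0.709)/0.12 ≈ 2.9 minutes.


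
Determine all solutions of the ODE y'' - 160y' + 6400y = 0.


Characteristic equation: r² - 160r + 6400 = 0, i.e. (r - 80)² = 0.
Repeated root r = 80; include an x factor for the second linearly independent solution.
General solution: y = (C₁ + C₂x)e^(80x).


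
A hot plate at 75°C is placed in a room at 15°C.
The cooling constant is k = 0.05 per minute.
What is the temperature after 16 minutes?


Newton's law: dT/dt = -k(T - T_a) has solution T(t) = T_a + (T₀ - T_a)e^(-kt).
Plug in T_a = 15, T₀ = 75, k = 0.05, t = 16: T(16) = 15 + (60)e^(-0.80) ≈ 42.0°C.


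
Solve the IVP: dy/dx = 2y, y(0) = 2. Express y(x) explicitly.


General solution of y' = 2y is y = Ce^(2x).
Apply y(0) = 2: C = 2.
Particular solution: y = 2e^(2x).


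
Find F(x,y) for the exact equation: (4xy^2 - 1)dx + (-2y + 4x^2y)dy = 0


Check exactness: ∂M/∂y = 8xy and ∂N/∂x = 8xy; equal, so the equation is exact.
Integrate M with respect to x (treating y as constant): ∫M dx = 2x^2y^2 - x + h(y).
Differentiate w.r.t. y and set equal to N: the x-dependent terms already match, leaving h'(y) = -2y. Integrate: h(y) = -y^2.
So F(x,y) = -y^2 + 2x^2y^2 - x.
General solution: -y^2 + 2x^2y^2 - x = C.


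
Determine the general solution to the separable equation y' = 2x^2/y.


Separate variables: y dy = 2x^2 dx.
Integrate both sides: y²/2 = (2/3)x^3 + C₀.
Multiply by 2: y² = (4/3)x^3 + C.


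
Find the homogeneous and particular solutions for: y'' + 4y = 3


Homogeneous part: r² + 4 = 0 ⇒ r = ±2i, so y_h = C₁cos(2x) + C₂sin(2x).
Try constant y_p = A; plug in: 4A = 3 ⇒ A = 3/4.
General solution: y = C₁cos(2x) + C₂sin(2x) + 3/4.


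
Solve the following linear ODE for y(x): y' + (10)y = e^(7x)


P(x) = 10 ⇒ μ = e^(10x).
(μ y)' = e^(17x) ⇒ μ y = e^(17x)/17 + C.
Divide by μ: y = (1/17)e^(7x) + Ce^(-10x).


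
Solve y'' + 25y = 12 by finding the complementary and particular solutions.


Homogeneous part: r² + 25 = 0 ⇒ r = ±5i, so y_h = C₁cos(5x) + C₂sin(5x).
Try constant y_p = A; plug in: 25A = 12 ⇒ A = 12/25.
General solution: y = C₁cos(5x) + C₂sin(5x) + 12/25.


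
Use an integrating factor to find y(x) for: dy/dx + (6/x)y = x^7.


P(x) = 6/x ⇒ μ = x^6.
(x^6 y)' = x^13 ⇒ x^6 y = x^14/(14) + C.
Solve for y: y = (1/14)x^8 + C/x^6.


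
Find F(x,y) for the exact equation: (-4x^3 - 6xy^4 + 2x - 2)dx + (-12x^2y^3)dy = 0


Check exactness: ∂M/∂y = -24xy^3 and ∂N/∂x = -24xy^3; equal, so the equation is exact.
Integrate M with respect to x (treating y as constant): ∫M dx = -x^4 - 3x^2y^4 + x^2 - 2x + h(y).
Differentiate w.r.t. y and set equal to N: all terms match, so h'(y) = 0 and h is a constant absorbed into C.
General solution: -x^4 - 3x^2y^4 + x^2 - 2x = C.


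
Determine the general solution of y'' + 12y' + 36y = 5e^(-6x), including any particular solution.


Characteristic polynomial (r + 6)² = 0; repeated root r = -6.
y_h = (C₁ + C₂x)e^(-6x). Forcing matches the repeated root (resonance), so try y_p = Ax² e^(-6x).
Substitute and solve for A: 2A = 5, so A = 5/2.
General solution: y = (C₁ + C₂x + (5/2)x²)e^(-6x).


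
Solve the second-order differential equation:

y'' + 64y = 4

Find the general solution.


Homogeneous part: r² + 64 = 0 ⇒ r = ±8i, so y_h = C₁cos(8x) + C₂sin(8x).
Try constant y_p = A; plug in: 64A = 4 ⇒ A = 1/16.
General solution: y = C₁cos(8x) + C₂sin(8x) + 1/16.


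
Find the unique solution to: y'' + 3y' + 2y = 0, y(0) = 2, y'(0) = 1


Characteristic roots of r² + 3r + 2 = 0 are -2, -1.
General solution y = c₁ e^(-2x) + c₂ e^(-x).
Apply y(0) = 2: c₁ + c₂ = 2. Apply y'(0) = 1: -2 c₁ - 1 c₂ = 1.
Solve: c₁ = -3, c₂ = 5.
Particular solution: y = -3e^(-2x) + 5e^(-x).


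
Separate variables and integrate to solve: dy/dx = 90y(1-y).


Separate: dy/[y(1-y)] = 90 dx.
Partial fractions: 1/[y(1-y)] = 1/y + 1/(1-y).
Integrate: ln|y/(1-y)| = 90x + C₀.
Solve for y: y = 1/(1 + Ce^(-90x)).


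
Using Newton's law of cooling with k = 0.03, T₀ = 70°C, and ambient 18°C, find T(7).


Newton's law: dT/dt = -k(T - T_a) has solution T(t) = T_a + (T₀ - T_a)e^(-kt).
Plug in T_a = 18, T₀ = 70, k = 0.03, t = 7: T(7) = 18 + (52)e^(-0.21) ≈ 60.2°C.


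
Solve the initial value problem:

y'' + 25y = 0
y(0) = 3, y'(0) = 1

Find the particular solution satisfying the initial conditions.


Characteristic roots of r² + 25 = 0 are ±5i, so y = C₁cos(5x) + C₂sin(5x).
Apply y(0) = 3: C₁ = 3. Differentiate and apply y'(0) = 1: 5·C₂ = 1, so C₂ = 1/5.
Particular solution: y = 3cos(5x) + (1/5)sin(5x).


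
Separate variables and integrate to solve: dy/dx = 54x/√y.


Separate: √y dy = 54x dx.
Integrate: (2/3)y^(3/2) = 27x² + C.


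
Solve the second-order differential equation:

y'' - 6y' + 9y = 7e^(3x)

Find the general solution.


Characteristic polynomial (r - 3)² = 0; repeated root r = 3.
y_h = (C₁ + C₂x)e^(3x). Forcing matches the repeated root (resonance), so try y_p = Ax² e^(3x).
Substitute and solve for A: 2A = 7, so A = 7/2.
General solution: y = (C₁ + C₂x + (7/2)x²)e^(3x).


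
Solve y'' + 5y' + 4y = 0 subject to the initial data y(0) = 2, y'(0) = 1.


Characteristic roots of r² + 5r + 4 = 0 are -4, -1.
General solution y = c₁ e^(-4x) + c₂ e^(-x).
Apply y(0) = 2: c₁ + c₂ = 2. Apply y'(0) = 1: -4 c₁ - 1 c₂ = 1.
Solve: c₁ = -1, c₂ = 3.
Particular solution: y = -e^(-4x) + 3e^(-x).


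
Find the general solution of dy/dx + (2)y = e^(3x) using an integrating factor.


P(x) = 2 ⇒ μ = e^(2x).
(μ y)' = e^(5x) ⇒ μ y = e^(5x)/5 + C.
Divide by μ: y = (1/5)e^(3x) + Ce^(-2x).


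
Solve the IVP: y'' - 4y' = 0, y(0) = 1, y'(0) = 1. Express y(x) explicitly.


Characteristic roots of r² - 4r = 0 are 4, 0.
General solution y = c₁ e^(4x) + c₂.
Apply y(0) = 1: c₁ + c₂ = 1. Apply y'(0) = 1: 4 c₁ + 0 c₂ = 1.
Solve: c₁ = 1/4, c₂ = 3/4.
Particular solution: y = (1/4)e^(4x) + 3/4.


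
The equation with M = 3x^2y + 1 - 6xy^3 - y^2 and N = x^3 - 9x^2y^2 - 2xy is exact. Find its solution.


Check exactness: ∂M/∂y = 3x^2 - 18xy^2 - 2y and ∂N/∂x = 3x^2 - 18xy^2 - 2y; equal, so the equation is exact.
Integrate M with respect to x (treating y as constant): ∫M dx = x^3y + x - 3x^2y^3 - xy^2 + h(y).
Differentiate w.r.t. y and set equal to N: all terms match, so h'(y) = 0 and h is a constant absorbed into C.
General solution: x^3y + x - 3x^2y^3 - xy^2 = C.


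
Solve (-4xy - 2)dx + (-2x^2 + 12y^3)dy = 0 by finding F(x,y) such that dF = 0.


Check exactness: ∂M/∂y = -4x and ∂N/∂x = -4x; equal, so the equation is exact.
Integrate M with respect to x (treating y as constant): ∫M dx = -2x^2y - 2x + h(y).
Differentiate w.r.t. y and set equal to N: the x-dependent terms already match, leaving h'(y) = 12y^3. Integrate: h(y) = 3y^4.
So F(x,y) = -2x^2y + 3y^4 - 2x.
General solution: -2x^2y + 3y^4 - 2x = C.


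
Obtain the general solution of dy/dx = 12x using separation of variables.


Integrate both sides with respect to x: y = ∫ 12x dx = 6x^2 + C.


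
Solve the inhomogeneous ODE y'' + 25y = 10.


Homogeneous part: r² + 25 = 0 ⇒ r = ±5i, so y_h = C₁cos(5x) + C₂sin(5x).
Try constant y_p = A; plug in: 25A = 10 ⇒ A = 2/5.
General solution: y = C₁cos(5x) + C₂sin(5x) + 2/5.


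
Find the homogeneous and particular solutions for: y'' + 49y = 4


Homogeneous part: r² + 49 = 0 ⇒ r = ±7i, so y_h = C₁cos(7x) + C₂sin(7x).
Try constant y_p = A; plug in: 49A = 4 ⇒ A = 4/49.
General solution: y = C₁cos(7x) + C₂sin(7x) + 4/49.


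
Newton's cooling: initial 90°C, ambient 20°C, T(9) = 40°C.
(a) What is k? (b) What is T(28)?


Newton's law: T(t) = T_a + (T₀ - T_a)e^(-kt).
(a) Use T(9) = 40: (40 - 20)/(90 - 20) = e^(-k·9), so k = -ln(0.286)/9 ≈ 0.1392.
(b) Apply k to t = 28: T(28) = 20 + (70)e^(-3.897) ≈ 21.4°C.


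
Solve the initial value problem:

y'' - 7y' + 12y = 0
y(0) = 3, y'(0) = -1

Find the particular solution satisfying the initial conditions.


Characteristic roots of r² - 7r + 12 = 0 are 4, 3.
General solution y = c₁ e^(4x) + c₂ e^(3x).
Apply y(0) = 3: c₁ + c₂ = 3. Apply y'(0) = -1: 4 c₁ + 3 c₂ = -1.
Solve: c₁ = -10, c₂ = 13.
Particular solution: y = -10e^(4x) + 13e^(3x).


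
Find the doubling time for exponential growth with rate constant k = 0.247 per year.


Exponential growth: P(t) = P₀ e^(0.247t). Set P(t)/P₀ = 2: e^(0.247t) = 2.
Solve: t = ln(2)/0.247 ≈ 2.81 years.


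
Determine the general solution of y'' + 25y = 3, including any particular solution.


Homogeneous part: r² + 25 = 0 ⇒ r = ±5i, so y_h = C₁cos(5x) + C₂sin(5x).
Try constant y_p = A; plug in: 25A = 3 ⇒ A = 3/25.
General solution: y = C₁cos(5x) + C₂sin(5x) + 3/25.


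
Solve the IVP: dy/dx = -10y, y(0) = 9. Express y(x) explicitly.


General solution of y' = -10y is y = Ce^(-10x).
Apply y(0) = 9: C = 9.
Particular solution: y = 9e^(-10x).


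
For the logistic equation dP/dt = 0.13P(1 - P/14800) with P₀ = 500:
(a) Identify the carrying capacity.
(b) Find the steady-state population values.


Logistic ODE dP/dt = 0.13P(1 - P/14800) has equilibria where dP/dt = 0, i.e. P = 0 or P = 14800.
The coefficient (1 - P/K) = 0 when P = K, identifying K = 14800 as the carrying capacity.
(a) K = 14800; (b) equilibria P = 0 and P = 14800.


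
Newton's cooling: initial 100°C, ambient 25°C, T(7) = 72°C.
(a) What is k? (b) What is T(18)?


Newton's law: T(t) = T_a + (T₀ - T_a)e^(-kt).
(a) Use T(7) = 72: (72 - 25)/(100 - 25) = e^(-k·7), so k = -ln(0.627)/7 ≈ 0.0668.
(b) Apply k to t = 18: T(18) = 25 + (75)e^(-1.202) ≈ 47.6°C.


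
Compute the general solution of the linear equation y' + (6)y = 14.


P(x) = 6, Q(x) = 14; integrating factor μ = e^(6x).
(μ y)' = 14e^(6x) ⇒ μ y = (7/3)e^(6x) + C.
Divide by μ: y = 7/3 + Ce^(-6x).


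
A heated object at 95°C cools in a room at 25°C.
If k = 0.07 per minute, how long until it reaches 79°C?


From T(t) = T_a + (T₀ - T_a)e^(-kt), set T(t) = 79:
(79 - 25) / (95 - 25) = e^(-0.07t), so t = -ln(0.771)/0.07 ≈ 3.7 minutes.


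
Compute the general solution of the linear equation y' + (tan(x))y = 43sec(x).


P(x) = tan(x) ⇒ μ = e^(∫tan(x)dx) = sec(x).
(sec(x) y)' = 43sec²(x) ⇒ sec(x) y = 43tan(x) + C.
Multiply by cos(x): y = 43sin(x) + C·cos(x).


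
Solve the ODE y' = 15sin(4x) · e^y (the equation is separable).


Separate: e^(-y) dy = 15sin(4x) dx.
Integrate: -e^(-y) = -(15/4)cos(4x) + C₀.
Rearrange: e^(-y) = (15/4)cos(4x) + C.


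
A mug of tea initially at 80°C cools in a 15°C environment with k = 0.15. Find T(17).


Newton's law: dT/dt = -k(T - T_a) has solution T(t) = T_a + (T₀ - T_a)e^(-kt).
Plug in T_a = 15, T₀ = 80, k = 0.15, t = 17: T(17) = 15 + (65)e^(-2.55) ≈ 20.1°C.


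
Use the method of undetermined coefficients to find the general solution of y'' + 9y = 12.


Homogeneous part: r² + 9 = 0 ⇒ r = ±3i, so y_h = C₁cos(3x) + C₂sin(3x).
Try constant y_p = A; plug in: 9A = 12 ⇒ A = 4/3.
General solution: y = C₁cos(3x) + C₂sin(3x) + 4/3.


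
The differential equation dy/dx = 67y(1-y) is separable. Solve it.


Separate: dy/[y(1-y)] = 67 dx.
Partial fractions: 1/[y(1-y)] = 1/y + 1/(1-y).
Integrate: ln|y/(1-y)| = 67x + C₀.
Solve for y: y = 1/(1 + Ce^(-67x)).


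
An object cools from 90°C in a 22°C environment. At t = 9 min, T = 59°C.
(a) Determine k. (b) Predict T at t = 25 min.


Newton's law: T(t) = T_a + (T₀ - T_a)e^(-kt).
(a) Use T(9) = 59: (59 - 22)/(90 - 22) = e^(-k·9), so k = -ln(0.544)/9 ≈ 0.0676.
(b) Apply k to t = 25: T(25) = 22 + (68)e^(-1.691) ≈ 34.5°C.


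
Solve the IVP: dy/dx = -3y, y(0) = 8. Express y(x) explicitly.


General solution of y' = -3y is y = Ce^(-3x).
Apply y(0) = 8: C = 8.
Particular solution: y = 8e^(-3x).


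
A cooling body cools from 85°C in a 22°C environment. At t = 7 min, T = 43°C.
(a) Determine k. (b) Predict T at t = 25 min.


Newton's law: T(t) = T_a + (T₀ - T_a)e^(-kt).
(a) Use T(7) = 43: (43 - 22)/(85 - 22) = e^(-k·7), so k = -ln(0.333)/7 ≈ 0.1569.
(b) Apply k to t = 25: T(25) = 22 + (63)e^(-3.924) ≈ 23.2°C.


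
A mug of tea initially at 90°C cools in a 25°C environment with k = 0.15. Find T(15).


Newton's law: dT/dt = -k(T - T_a) has solution T(t) = T_a + (T₀ - T_a)e^(-kt).
Plug in T_a = 25, T₀ = 90, k = 0.15, t = 15: T(15) = 25 + (65)e^(-2.25) ≈ 31.9°C.


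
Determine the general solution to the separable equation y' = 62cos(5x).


g(y) = 1, so integrate directly: y = ∫ 62cos(5x) dx = (62/5)sin(5x) + C.


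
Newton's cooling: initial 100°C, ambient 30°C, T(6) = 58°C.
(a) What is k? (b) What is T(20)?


Newton's law: T(t) = T_a + (T₀ - T_a)e^(-kt).
(a) Use T(6) = 58: (58 - 30)/(100 - 30) = e^(-k·6), so k = -ln(0.400)/6 ≈ 0.1527.
(b) Apply k to t = 20: T(20) = 30 + (70)e^(-3.054) ≈ 33.3°C.


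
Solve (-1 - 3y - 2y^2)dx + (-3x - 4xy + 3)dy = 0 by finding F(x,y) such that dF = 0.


Check exactness: ∂M/∂y = -3 - 4y and ∂N/∂x = -3 - 4y; equal, so the equation is exact.
Integrate M with respect to x (treating y as constant): ∫M dx = -x - 3xy - 2xy^2 + h(y).
Differentiate w.r.t. y and set equal to N: the x-dependent terms already match, leaving h'(y) = 3. Integrate: h(y) = 3y.
So F(x,y) = -x - 3xy - 2xy^2 + 3y.
General solution: -x - 3xy - 2xy^2 + 3y = C.


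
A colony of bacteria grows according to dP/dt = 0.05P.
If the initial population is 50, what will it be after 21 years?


The ODE dP/dt = 0.05P has solution P(t) = P(0)e^(0.05t).
Substitute P(0) = 50 and t = 21: P(21) = 50 e^(1.05) ≈ 143.


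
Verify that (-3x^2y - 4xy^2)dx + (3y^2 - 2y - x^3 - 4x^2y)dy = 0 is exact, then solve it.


Check exactness: ∂M/∂y = -3x^2 - 8xy and ∂N/∂x = -3x^2 - 8xy; equal, so the equation is exact.
Integrate M with respect to x (treating y as constant): ∫M dx = -x^3y - 2x^2y^2 + h(y).
Differentiate w.r.t. y and set equal to N: the x-dependent terms already match, leaving h'(y) = 3y^2 - 2y. Integrate: h(y) = y^3 - y^2.
So F(x,y) = y^3 - y^2 - x^3y - 2x^2y^2.
General solution: y^3 - y^2 - x^3y - 2x^2y^2 = C.


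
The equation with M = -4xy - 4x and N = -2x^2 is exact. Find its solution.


Check exactness: ∂M/∂y = -4x and ∂N/∂x = -4x; equal, so the equation is exact.
Integrate M with respect to x (treating y as constant): ∫M dx = -2x^2y - 2x^2 + h(y).
Differentiate w.r.t. y and set equal to N: all terms match, so h'(y) = 0 and h is a constant absorbed into C.
General solution: -2x^2y - 2x^2 = C.


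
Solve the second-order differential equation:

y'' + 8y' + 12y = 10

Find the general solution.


Characteristic roots of r² + 8r + 12 = 0 are -2, -6.
y_h = C₁e^(-2x) + C₂e^(-6x).
Constant forcing; try y_p = A. Then 12A = 10 ⇒ A = 5/6.
General solution: y = C₁e^(-2x) + C₂e^(-6x) + 5/6.


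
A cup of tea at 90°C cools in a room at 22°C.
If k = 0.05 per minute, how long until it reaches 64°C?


From T(t) = T_a + (T₀ - T_a)e^(-kt), set T(t) = 64:
(64 - 22) / (90 - 22) = e^(-0.05t), so t = -ln(0.618)/0.05 ≈ 9.6 minutes.


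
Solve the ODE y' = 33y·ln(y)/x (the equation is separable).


Separate: dy/[y ln(y)] = 33 dx/x.
Substitute u = ln(y): du/u = 33 dx/x.
Integrate: ln|ln(y)| = 33ln|x| + C₀, hence ln(y) = C·x^33.


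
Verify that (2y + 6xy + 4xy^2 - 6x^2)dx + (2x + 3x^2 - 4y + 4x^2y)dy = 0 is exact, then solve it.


Check exactness: ∂M/∂y = 2 + 6x + 8xy and ∂N/∂x = 2 + 6x + 8xy; equal, so the equation is exact.
Integrate M with respect to x (treating y as constant): ∫M dx = 2xy + 3x^2y + 2x^2y^2 - 2x^3 + h(y).
Differentiate w.r.t. y and set equal to N: the x-dependent terms already match, leaving h'(y) = -4y. Integrate: h(y) = -2y^2.
So F(x,y) = 2xy + 3x^2y - 2y^2 + 2x^2y^2 - 2x^3.
General solution: 2xy + 3x^2y - 2y^2 + 2x^2y^2 - 2x^3 = C.


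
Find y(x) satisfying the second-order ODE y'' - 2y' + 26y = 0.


Characteristic equation: r² - 2r + 26 = 0.
Discriminant is negative; roots r = 1 ± 5i (complex conjugate pair).
General solution uses e^(α x)(C₁ cos(β x) + C₂ sin(β x)): y = e^(x)(C₁cos(5x) + C₂sin(5x)).


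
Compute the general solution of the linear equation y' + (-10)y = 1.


P(x) = -10 ⇒ μ = e^(-10x).
(μ y)' = e^(-10x) ⇒ μ y = -(1/10)e^(-10x) + C.
Divide by μ: y = -1/10 + Ce^(10x).


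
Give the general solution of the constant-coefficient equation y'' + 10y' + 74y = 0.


Characteristic equation: r² + 10r + 74 = 0.
Discriminant is negative; roots r = -5 ± 7i (complex conjugate pair).
General solution uses e^(α x)(C₁ cos(β x) + C₂ sin(β x)): y = e^(-5x)(C₁cos(7x) + C₂sin(7x)).


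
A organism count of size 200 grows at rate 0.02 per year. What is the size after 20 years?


The ODE dP/dt = 0.02P has solution P(t) = P(0)e^(0.02t).
Substitute P(0) = 200 and t = 20: P(20) = 200 e^(0.40) ≈ 298.


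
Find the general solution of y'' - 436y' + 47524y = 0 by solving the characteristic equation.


Characteristic equation: r² - 436r + 47524 = 0, i.e. (r - 218)² = 0.
Repeated root r = 218; include an x factor for the second linearly independent solution.
General solution: y = (C₁ + C₂x)e^(218x).


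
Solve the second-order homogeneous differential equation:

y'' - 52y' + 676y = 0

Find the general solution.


Characteristic equation: r² - 52r + 676 = 0, i.e. (r - 26)² = 0.
Repeated root r = 26; include an x factor for the second linearly independent solution.
General solution: y = (C₁ + C₂x)e^(26x).


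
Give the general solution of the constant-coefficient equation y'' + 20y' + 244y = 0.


Characteristic equation: r² + 20r + 244 = 0.
Discriminant is negative; roots r = -10 ± 12i (complex conjugate pair).
General solution uses e^(α x)(C₁ cos(β x) + C₂ sin(β x)): y = e^(-10x)(C₁cos(12x) + C₂sin(12x)).


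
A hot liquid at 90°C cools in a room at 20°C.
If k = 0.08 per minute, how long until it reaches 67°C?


From T(t) = T_a + (T₀ - T_a)e^(-kt), set T(t) = 67:
(67 - 20) / (90 - 20) = e^(-0.08t), so t = -ln(0.671)/0.08 ≈ 5.0 minutes.


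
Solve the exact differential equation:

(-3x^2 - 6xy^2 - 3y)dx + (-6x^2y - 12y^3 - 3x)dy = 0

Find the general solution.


Check exactness: ∂M/∂y = -12xy - 3 and ∂N/∂x = -12xy - 3; equal, so the equation is exact.
Integrate M with respect to x (treating y as constant): ∫M dx = -x^3 - 3x^2y^2 - 3xy + h(y).
Differentiate w.r.t. y and set equal to N: the x-dependent terms already match, leaving h'(y) = -12y^3. Integrate: h(y) = -3y^4.
So F(x,y) = -x^3 - 3x^2y^2 - 3y^4 - 3xy.
General solution: -x^3 - 3x^2y^2 - 3y^4 - 3xy = C.


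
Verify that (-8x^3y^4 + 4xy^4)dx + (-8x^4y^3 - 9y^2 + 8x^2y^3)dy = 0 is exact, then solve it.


Check exactness: ∂M/∂y = -32x^3y^3 + 16xy^3 and ∂N/∂x = -32x^3y^3 + 16xy^3; equal, so the equation is exact.
Integrate M with respect to x (treating y as constant): ∫M dx = -2x^4y^4 + 2x^2y^4 + h(y).
Differentiate w.r.t. y and set equal to N: the x-dependent terms already match, leaving h'(y) = -9y^2. Integrate: h(y) = -3y^3.
So F(x,y) = -2x^4y^4 - 3y^3 + 2x^2y^4.
General solution: -2x^4y^4 - 3y^3 + 2x^2y^4 = C.


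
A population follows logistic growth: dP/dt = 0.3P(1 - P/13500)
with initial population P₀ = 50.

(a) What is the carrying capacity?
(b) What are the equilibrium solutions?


Logistic ODE dP/dt = 0.3P(1 - P/13500) has equilibria where dP/dt = 0, i.e. P = 0 or P = 13500.
The coefficient (1 - P/K) = 0 when P = K, identifying K = 13500 as the carrying capacity.
(a) K = 13500; (b) equilibria P = 0 and P = 13500.


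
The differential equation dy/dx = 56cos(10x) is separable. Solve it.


g(y) = 1, so integrate directly: y = ∫ 56cos(10x) dx = (28/5)sin(10x) + C.


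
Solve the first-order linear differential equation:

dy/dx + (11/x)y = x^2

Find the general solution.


P(x) = 11/x ⇒ μ = x^11.
(x^11 y)' = x^13 ⇒ x^11 y = x^14/(14) + C.
Solve for y: y = (1/14)x^3 + C/x^11.


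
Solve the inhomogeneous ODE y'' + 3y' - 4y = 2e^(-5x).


Characteristic roots of r² + 3r - 4 = 0 are 1, -4.
y_h = C₁e^(x) + C₂e^(-4x).
Forcing exponent -5 is not a characteristic root; try y_p = Ae^(-5x).
Substitute: A·(25 + (3)·-5 + (-4)) = A·6 = 2, so A = 1/3.
General solution: y = C₁e^(x) + C₂e^(-4x) + (1/3)e^(-5x).


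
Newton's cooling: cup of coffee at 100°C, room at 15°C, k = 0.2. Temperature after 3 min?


Newton's law: dT/dt = -k(T - T_a) has solution T(t) = T_a + (T₀ - T_a)e^(-kt).
Plug in T_a = 15, T₀ = 100, k = 0.2, t = 3: T(3) = 15 + (85)e^(-0.60) ≈ 61.6°C.


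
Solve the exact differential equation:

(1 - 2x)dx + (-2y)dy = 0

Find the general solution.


Check exactness: ∂M/∂y = 0 and ∂N/∂x = 0; equal, so the equation is exact.
Integrate M with respect to x (treating y as constant): ∫M dx = x - x^2 + h(y).
Differentiate w.r.t. y and set equal to N: the x-dependent terms already match, leaving h'(y) = -2y. Integrate: h(y) = -y^2.
So F(x,y) = x - x^2 - y^2.
General solution: x - x^2 - y^2 = C.


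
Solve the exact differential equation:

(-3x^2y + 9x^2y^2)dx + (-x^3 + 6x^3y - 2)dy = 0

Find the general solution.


Check exactness: ∂M/∂y = -3x^2 + 18x^2y and ∂N/∂x = -3x^2 + 18x^2y; equal, so the equation is exact.
Integrate M with respect to x (treating y as constant): ∫M dx = -x^3y + 3x^3y^2 + h(y).
Differentiate w.r.t. y and set equal to N: the x-dependent terms already match, leaving h'(y) = -2. Integrate: h(y) = -2y.
So F(x,y) = -x^3y + 3x^3y^2 - 2y.
General solution: -x^3y + 3x^3y^2 - 2y = C.
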